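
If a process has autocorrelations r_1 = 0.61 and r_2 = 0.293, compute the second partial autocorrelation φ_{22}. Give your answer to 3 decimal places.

φ_{22} = (r_2 − r_1²) / (1 − r_1²)
r_1² = (0.61)² = 0.3721
Numerator = 0.293 − 0.3721 = -0.0791; denominator = 1 − 0.3721 = 0.6279
φ_{22} = -0.0791 / 0.6279 = -0.126

-0.126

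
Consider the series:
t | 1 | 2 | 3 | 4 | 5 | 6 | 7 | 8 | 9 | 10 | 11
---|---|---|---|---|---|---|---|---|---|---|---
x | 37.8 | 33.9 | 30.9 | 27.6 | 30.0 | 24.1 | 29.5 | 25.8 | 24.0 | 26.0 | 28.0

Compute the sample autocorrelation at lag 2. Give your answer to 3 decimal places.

0.256

Mean x̄ = (37.8 + 33.9 + 30.9 + 27.6 + 30.0 + 24.1 + 29.5 + 25.8 + 24.0 + 26.0 + 28.0)/11 = 28.8727
Numerator Σ_{t=1}^{9}(x_t−x̄)(x_{t+2}−x̄) = 45.4549
Denominator Σ(x_t−x̄)² = 177.3418
r_2 = 45.4549 / 177.3418 = 0.256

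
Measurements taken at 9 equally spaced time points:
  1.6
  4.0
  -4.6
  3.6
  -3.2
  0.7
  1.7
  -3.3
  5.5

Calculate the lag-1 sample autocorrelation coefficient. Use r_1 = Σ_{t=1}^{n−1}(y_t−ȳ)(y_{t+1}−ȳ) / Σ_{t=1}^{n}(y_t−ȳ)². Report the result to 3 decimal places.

Mean ȳ = (1.6 + 4.0 − 4.6 + 3.6 − 3.2 + 0.7 + 1.7 − 3.3 + 5.5)/9 = 0.6667
Numerator Σ_{t=1}^{8}(y_t−ȳ)(y_{t+1}−ȳ) = -64.6011
Denominator Σ(y_t−ȳ)² = 103.4400
r_1 = -64.6011 / 103.4400 = -0.625

-0.625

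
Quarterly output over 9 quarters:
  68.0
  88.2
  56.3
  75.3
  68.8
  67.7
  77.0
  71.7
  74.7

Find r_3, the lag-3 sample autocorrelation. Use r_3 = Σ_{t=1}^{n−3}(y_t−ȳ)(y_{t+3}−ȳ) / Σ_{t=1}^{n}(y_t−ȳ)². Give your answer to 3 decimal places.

0.014

Mean ȳ = (68.0 + 88.2 + 56.3 + 75.3 + 68.8 + 67.7 + 77.0 + 71.7 + 74.7)/9 = 71.9667
Σ(y_t−ȳ)(y_{t+3}−ȳ) = (-13.2222) + (-51.4056) + (66.8444) + (16.7778) + (0.8444) + (-11.6622) = 8.1767
Denominator Σ(y_t−ȳ)² = 596.9200
r_3 = 8.1767 / 596.9200 = 0.014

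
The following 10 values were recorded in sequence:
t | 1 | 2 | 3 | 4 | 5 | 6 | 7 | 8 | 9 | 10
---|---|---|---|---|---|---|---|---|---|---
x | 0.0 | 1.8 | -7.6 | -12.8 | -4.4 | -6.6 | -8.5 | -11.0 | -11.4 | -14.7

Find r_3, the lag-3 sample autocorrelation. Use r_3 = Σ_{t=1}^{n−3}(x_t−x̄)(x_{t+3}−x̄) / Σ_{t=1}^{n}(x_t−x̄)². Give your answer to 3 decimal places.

-0.049

Mean x̄ = (0.0 + 1.8 − 7.6 − 12.8 − 4.4 − 6.6 − 8.5 − 11.0 − 11.4 − 14.7)/10 = -7.5200
Σ(x_t−x̄)(x_{t+3}−x̄) = (-39.7056) + (29.0784) + (-0.0736) + (5.1744) + (-10.8576) + (-3.5696) + (7.0364) = -12.9172
Denominator Σ(x_t−x̄)² = 261.5560
r_3 = -12.9172 / 261.5560 = -0.049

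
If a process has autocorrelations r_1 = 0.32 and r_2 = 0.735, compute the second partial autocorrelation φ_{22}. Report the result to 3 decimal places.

φ_{22} = (r_2 − r_1²) / (1 − r_1²)
r_1² = (0.32)² = 0.1024
Numerator = 0.735 − 0.1024 = 0.6326; denominator = 1 − 0.1024 = 0.8976
φ_{22} = 0.6326 / 0.8976 = 0.705

0.705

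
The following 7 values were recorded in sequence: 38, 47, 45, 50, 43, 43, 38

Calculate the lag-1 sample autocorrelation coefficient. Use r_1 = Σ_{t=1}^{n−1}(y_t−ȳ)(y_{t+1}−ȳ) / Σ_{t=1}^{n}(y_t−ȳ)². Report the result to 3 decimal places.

-0.032

Mean ȳ = (38 + 47 + 45 + 50 + 43 + 43 + 38)/7 = 43.4286
Deviations from mean: -5.4286, 3.5714, 1.5714, 6.5714, -0.4286, -0.4286, -5.4286
Numerator Σ_{t=1}^{6}(y_t−ȳ)(y_{t+1}−ȳ) = -3.7551
Denominator Σ(y_t−ȳ)² = 117.7143
r_1 = -3.7551 / 117.7143 = -0.032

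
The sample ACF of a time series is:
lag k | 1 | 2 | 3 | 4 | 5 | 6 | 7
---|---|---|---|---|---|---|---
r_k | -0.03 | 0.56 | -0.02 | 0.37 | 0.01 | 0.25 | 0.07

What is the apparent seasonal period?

The largest autocorrelation is r_2 = 0.56, with weaker echoes at lags 4 (0.37) and 6 (0.25); the remaining lags stay at or below 0.07.
The dominant spike at lag 2 indicates a seasonal period of 2.

2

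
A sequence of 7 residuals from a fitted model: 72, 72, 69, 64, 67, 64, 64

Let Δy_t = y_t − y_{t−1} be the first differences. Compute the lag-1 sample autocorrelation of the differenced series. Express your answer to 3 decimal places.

First differences Δy: 0, -3, -5, 3, -3, 0
Mean of differences = -1.3333
Numerator Σ(Δy_t−Δȳ)(Δy_{t+1}−Δȳ) = -21.4444
Denominator Σ(Δy_t−Δȳ)² = 41.3333
r_1(Δy) = -21.4444 / 41.3333 = -0.519

-0.519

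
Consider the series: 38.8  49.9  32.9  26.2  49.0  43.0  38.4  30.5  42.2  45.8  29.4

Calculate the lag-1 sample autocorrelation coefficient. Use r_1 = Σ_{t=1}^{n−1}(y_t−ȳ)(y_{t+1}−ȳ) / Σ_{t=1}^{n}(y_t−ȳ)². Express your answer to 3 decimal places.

-0.221

Mean ȳ = (38.8 + 49.9 + 32.9 + 26.2 + 49.0 + 43.0 + 38.4 + 30.5 + 42.2 + 45.8 + 29.4)/11 = 38.7364
Numerator Σ_{t=1}^{10}(y_t−ȳ)(y_{t+1}−ȳ) = -144.8604
Denominator Σ(y_t−ȳ)² = 656.3855
r_1 = -144.8604 / 656.3855 = -0.221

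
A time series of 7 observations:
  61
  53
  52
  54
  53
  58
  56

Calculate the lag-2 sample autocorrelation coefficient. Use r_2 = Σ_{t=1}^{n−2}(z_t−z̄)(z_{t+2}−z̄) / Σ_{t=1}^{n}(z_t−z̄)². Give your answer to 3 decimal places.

-0.212

Mean z̄ = (61 + 53 + 52 + 54 + 53 + 58 + 56)/7 = 55.2857
Deviations from mean: 5.7143, -2.2857, -3.2857, -1.2857, -2.2857, 2.7143, 0.7143
Numerator Σ_{t=1}^{5}(z_t−z̄)(z_{t+2}−z̄) = -13.4490
Denominator Σ(z_t−z̄)² = 63.4286
r_2 = -13.4490 / 63.4286 = -0.212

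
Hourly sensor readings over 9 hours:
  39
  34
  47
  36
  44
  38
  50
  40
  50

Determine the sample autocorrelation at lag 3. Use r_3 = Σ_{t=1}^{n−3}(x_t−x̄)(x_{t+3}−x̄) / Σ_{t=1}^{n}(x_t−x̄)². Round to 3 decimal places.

-0.357

Mean x̄ = (39 + 34 + 47 + 36 + 44 + 38 + 50 + 40 + 50)/9 = 42.0000
Σ(x_t−x̄)(x_{t+3}−x̄) = (18.0000) + (-16.0000) + (-20.0000) + (-48.0000) + (-4.0000) + (-32.0000) = -102.0000
Denominator Σ(x_t−x̄)² = 286.0000
r_3 = -102.0000 / 286.0000 = -0.357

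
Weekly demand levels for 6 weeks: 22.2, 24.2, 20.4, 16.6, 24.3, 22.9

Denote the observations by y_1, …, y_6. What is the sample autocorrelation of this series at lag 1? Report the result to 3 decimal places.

-0.128

Mean ȳ = (22.2 + 24.2 + 20.4 + 16.6 + 24.3 + 22.9)/6 = 21.7667
Deviations from mean: 0.4333, 2.4333, -1.3667, -5.1667, 2.5333, 1.1333
Σ(y_t−ȳ)(y_{t+1}−ȳ) = (1.0544) + (-3.3256) + (7.0611) + (-13.0889) + (2.8711) = -5.4278
Denominator Σ(y_t−ȳ)² = 42.3733
r_1 = -5.4278 / 42.3733 = -0.128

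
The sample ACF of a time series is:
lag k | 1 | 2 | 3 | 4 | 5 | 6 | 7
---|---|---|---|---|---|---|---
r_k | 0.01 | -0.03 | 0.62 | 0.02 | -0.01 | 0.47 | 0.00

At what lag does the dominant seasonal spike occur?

3

The largest autocorrelation is r_3 = 0.62, with a weaker echo at lag 6 (0.47); the remaining lags stay at or below 0.02.
The dominant spike at lag 3 indicates a seasonal period of 3.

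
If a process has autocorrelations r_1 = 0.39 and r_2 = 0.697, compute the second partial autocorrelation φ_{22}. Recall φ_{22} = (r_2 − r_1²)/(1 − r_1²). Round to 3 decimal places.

φ_{22} = (r_2 − r_1²) / (1 − r_1²)
r_1² = (0.39)² = 0.1521
Numerator = 0.697 − 0.1521 = 0.5449; denominator = 1 − 0.1521 = 0.8479
φ_{22} = 0.5449 / 0.8479 = 0.643

0.643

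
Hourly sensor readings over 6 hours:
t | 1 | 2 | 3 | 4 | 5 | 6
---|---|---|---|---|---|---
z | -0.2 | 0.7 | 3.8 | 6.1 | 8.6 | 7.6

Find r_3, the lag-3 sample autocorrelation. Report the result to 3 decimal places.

Mean z̄ = (-0.2 + 0.7 + 3.8 + 6.1 + 8.6 + 7.6)/6 = 4.4333
Σ(z_t−z̄)(z_{t+3}−z̄) = (-7.7222) + (-15.5556) + (-2.0056) = -25.2833
Denominator Σ(z_t−z̄)² = 65.9733
r_3 = -25.2833 / 65.9733 = -0.383

-0.383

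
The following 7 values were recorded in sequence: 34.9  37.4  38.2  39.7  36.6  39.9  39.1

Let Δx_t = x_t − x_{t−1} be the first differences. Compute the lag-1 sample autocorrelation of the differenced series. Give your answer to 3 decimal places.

-0.606

First differences Δx: 2.5, 0.8, 1.5, -3.1, 3.3, -0.8
Mean of differences = 0.7000
Numerator Σ(Δx_t−Δx̄)(Δx_{t+1}−Δx̄) = -16.5600
Denominator Σ(Δx_t−Δx̄)² = 27.3400
r_1(Δx) = -16.5600 / 27.3400 = -0.606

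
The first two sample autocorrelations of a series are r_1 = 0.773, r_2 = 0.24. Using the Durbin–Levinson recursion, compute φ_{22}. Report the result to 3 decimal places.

-0.888

φ_{22} = (r_2 − r_1²) / (1 − r_1²)
r_1² = (0.773)² = 0.597529
Numerator = 0.24 − 0.5975 = -0.3575; denominator = 1 − 0.5975 = 0.4025
φ_{22} = -0.3575 / 0.4025 = -0.888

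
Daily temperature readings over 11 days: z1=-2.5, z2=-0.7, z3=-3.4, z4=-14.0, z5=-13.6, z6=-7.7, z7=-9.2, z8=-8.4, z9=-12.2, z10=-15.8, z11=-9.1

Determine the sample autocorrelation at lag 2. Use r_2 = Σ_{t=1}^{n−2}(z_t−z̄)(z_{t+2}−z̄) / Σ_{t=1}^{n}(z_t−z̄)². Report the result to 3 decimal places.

-0.153

Mean z̄ = (-2.5 − 0.7 − 3.4 − 14.0 − 13.6 − 7.7 − 9.2 − 8.4 − 12.2 − 15.8 − 9.1)/11 = -8.7818
Numerator Σ_{t=1}^{9}(z_t−z̄)(z_{t+2}−z̄) = -37.6752
Denominator Σ(z_t−z̄)² = 246.7164
r_2 = -37.6752 / 246.7164 = -0.153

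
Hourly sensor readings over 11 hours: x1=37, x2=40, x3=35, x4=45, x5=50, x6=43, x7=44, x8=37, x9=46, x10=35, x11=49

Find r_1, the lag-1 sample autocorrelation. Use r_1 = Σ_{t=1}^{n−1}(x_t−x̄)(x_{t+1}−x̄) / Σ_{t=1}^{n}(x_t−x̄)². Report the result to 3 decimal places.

-0.238

Mean x̄ = (37 + 40 + 35 + 45 + 50 + 43 + 44 + 37 + 46 + 35 + 49)/11 = 41.9091
Numerator Σ_{t=1}^{10}(x_t−x̄)(x_{t+1}−x̄) = -70.2810
Denominator Σ(x_t−x̄)² = 294.9091
r_1 = -70.2810 / 294.9091 = -0.238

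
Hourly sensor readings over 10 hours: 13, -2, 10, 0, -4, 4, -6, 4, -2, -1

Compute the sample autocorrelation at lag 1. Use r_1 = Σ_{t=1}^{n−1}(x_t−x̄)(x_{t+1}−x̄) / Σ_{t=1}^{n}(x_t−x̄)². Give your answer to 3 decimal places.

-0.371

Mean x̄ = (13 − 2 + 10 + 0 − 4 + 4 − 6 + 4 − 2 − 1)/10 = 1.6000
Numerator Σ_{t=1}^{9}(x_t−x̄)(x_{t+1}−x̄) = -124.9600
Denominator Σ(x_t−x̄)² = 336.4000
r_1 = -124.9600 / 336.4000 = -0.371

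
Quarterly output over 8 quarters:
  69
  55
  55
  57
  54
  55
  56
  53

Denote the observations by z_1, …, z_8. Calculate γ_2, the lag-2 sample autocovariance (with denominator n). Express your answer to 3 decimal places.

Mean z̄ = (69 + 55 + 55 + 57 + 54 + 55 + 56 + 53)/8 = 56.7500
Σ_{t=1}^{6}(z_t−z̄)(z_{t+2}−z̄) = -8.8750
γ_2 = -8.8750 / 8 = -1.109

-1.109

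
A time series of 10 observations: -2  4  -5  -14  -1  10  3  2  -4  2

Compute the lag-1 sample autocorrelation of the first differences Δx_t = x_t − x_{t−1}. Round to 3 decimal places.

-0.072

First differences Δx: 6, -9, -9, 13, 11, -7, -1, -6, 6
Mean of differences = 0.4444
Numerator Σ(Δx_t−Δx̄)(Δx_{t+1}−Δx̄) = -43.6420
Denominator Σ(Δx_t−Δx̄)² = 608.2222
r_1(Δx) = -43.6420 / 608.2222 = -0.072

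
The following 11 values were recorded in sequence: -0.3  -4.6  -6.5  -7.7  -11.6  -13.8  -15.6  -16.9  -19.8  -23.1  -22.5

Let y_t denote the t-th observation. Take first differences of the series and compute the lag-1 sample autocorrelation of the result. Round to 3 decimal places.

First differences Δy: -4.3, -1.9, -1.2, -3.9, -2.2, -1.8, -1.3, -2.9, -3.3, 0.6
Mean of differences = -2.2200
Numerator Σ(Δy_t−Δȳ)(Δy_{t+1}−Δȳ) = -4.6284
Denominator Σ(Δy_t−Δȳ)² = 18.8960
r_1(Δy) = -4.6284 / 18.8960 = -0.245

-0.245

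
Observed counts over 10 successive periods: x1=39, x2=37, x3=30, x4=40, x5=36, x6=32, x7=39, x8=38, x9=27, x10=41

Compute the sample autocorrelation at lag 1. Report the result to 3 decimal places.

-0.492

Mean x̄ = (39 + 37 + 30 + 40 + 36 + 32 + 39 + 38 + 27 + 41)/10 = 35.9000
Numerator Σ_{t=1}^{9}(x_t−x̄)(x_{t+1}−x̄) = -96.9100
Denominator Σ(x_t−x̄)² = 196.9000
r_1 = -96.9100 / 196.9000 = -0.492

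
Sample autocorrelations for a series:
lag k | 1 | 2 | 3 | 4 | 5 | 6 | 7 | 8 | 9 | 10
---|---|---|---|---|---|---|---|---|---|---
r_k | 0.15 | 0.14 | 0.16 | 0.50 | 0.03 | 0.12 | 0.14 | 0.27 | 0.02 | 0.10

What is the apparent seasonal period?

4

The largest autocorrelation is r_4 = 0.50, with a weaker echo at lag 8 (0.27); the remaining lags stay at or below 0.16.
The dominant spike at lag 4 indicates a seasonal period of 4.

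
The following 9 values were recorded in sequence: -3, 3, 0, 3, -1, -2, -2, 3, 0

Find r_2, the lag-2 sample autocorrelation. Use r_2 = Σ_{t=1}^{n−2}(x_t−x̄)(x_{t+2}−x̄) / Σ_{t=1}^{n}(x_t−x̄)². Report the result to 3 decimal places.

-0.018

Mean x̄ = (-3 + 3 + 0 + 3 − 1 − 2 − 2 + 3 + 0)/9 = 0.1111
Σ(x_t−x̄)(x_{t+2}−x̄) = (0.3457) + (8.3457) + (0.1235) + (-6.0988) + (2.3457) + (-6.0988) + (0.2346) = -0.8025
Denominator Σ(x_t−x̄)² = 44.8889
r_2 = -0.8025 / 44.8889 = -0.018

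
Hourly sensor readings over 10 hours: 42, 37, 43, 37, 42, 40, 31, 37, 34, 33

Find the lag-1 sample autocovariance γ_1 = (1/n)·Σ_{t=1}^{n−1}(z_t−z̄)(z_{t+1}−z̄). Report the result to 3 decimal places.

0.564

Mean z̄ = (42 + 37 + 43 + 37 + 42 + 40 + 31 + 37 + 34 + 33)/10 = 37.6000
Σ_{t=1}^{9}(z_t−z̄)(z_{t+1}−z̄) = 5.6400
γ_1 = 5.6400 / 10 = 0.564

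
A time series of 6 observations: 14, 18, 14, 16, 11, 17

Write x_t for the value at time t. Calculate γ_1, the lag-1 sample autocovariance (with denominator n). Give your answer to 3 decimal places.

Mean x̄ = (14 + 18 + 14 + 16 + 11 + 17)/6 = 15.0000
Deviations: -1.0000, 3.0000, -1.0000, 1.0000, -4.0000, 2.0000
Σ_{t=1}^{5}(x_t−x̄)(x_{t+1}−x̄) = -19.0000
γ_1 = -19.0000 / 6 = -3.167

-3.167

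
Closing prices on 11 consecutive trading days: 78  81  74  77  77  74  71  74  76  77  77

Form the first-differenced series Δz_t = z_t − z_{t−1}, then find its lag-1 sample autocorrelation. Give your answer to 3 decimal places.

First differences Δz: 3, -7, 3, 0, -3, -3, 3, 2, 1, 0
Mean of differences = -0.1000
Numerator Σ(Δz_t−Δz̄)(Δz_{t+1}−Δz̄) = -34.4100
Denominator Σ(Δz_t−Δz̄)² = 98.9000
r_1(Δz) = -34.4100 / 98.9000 = -0.348

-0.348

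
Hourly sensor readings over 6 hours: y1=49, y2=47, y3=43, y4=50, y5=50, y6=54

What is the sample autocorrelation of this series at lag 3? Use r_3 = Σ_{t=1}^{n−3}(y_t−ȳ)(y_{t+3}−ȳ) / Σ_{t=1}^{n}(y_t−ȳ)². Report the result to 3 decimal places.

Mean ȳ = (49 + 47 + 43 + 50 + 50 + 54)/6 = 48.8333
Deviations from mean: 0.1667, -1.8333, -5.8333, 1.1667, 1.1667, 5.1667
Numerator Σ_{t=1}^{3}(y_t−ȳ)(y_{t+3}−ȳ) = -32.0833
Denominator Σ(y_t−ȳ)² = 66.8333
r_3 = -32.0833 / 66.8333 = -0.480

-0.480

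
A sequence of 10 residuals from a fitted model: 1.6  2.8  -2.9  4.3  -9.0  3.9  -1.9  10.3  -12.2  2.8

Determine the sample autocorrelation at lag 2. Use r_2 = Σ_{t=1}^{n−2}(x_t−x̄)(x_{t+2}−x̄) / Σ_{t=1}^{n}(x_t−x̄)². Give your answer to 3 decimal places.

0.399

Mean x̄ = (1.6 + 2.8 − 2.9 + 4.3 − 9.0 + 3.9 − 1.9 + 10.3 − 12.2 + 2.8)/10 = -0.0300
Numerator Σ_{t=1}^{8}(x_t−x̄)(x_{t+2}−x̄) = 159.6992
Denominator Σ(x_t−x̄)² = 399.8810
r_2 = 159.6992 / 399.8810 = 0.399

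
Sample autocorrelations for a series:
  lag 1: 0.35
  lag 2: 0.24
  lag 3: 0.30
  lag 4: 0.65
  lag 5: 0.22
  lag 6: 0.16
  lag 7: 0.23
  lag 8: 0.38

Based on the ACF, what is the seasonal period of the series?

4

The largest autocorrelation is r_4 = 0.65, with a weaker echo at lag 8 (0.38); the remaining lags stay at or below 0.35. The elevated value at lag 1 (0.35), dropping to 0.24 at lag 2, reflects decaying short-term dependence rather than seasonality.
The dominant spike at lag 4 indicates a seasonal period of 4.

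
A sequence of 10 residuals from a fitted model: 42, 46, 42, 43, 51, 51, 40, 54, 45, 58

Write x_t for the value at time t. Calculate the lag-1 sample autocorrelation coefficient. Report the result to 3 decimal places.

-0.256

Mean x̄ = (42 + 46 + 42 + 43 + 51 + 51 + 40 + 54 + 45 + 58)/10 = 47.2000
Numerator Σ_{t=1}^{9}(x_t−x̄)(x_{t+1}−x̄) = -82.2400
Denominator Σ(x_t−x̄)² = 321.6000
r_1 = -82.2400 / 321.6000 = -0.256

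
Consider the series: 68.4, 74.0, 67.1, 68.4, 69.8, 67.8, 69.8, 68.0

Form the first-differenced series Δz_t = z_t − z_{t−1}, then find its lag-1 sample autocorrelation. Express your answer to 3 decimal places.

First differences Δz: 5.6, -6.9, 1.3, 1.4, -2.0, 2.0, -1.8
Mean of differences = -0.0571
Numerator Σ(Δz_t−Δz̄)(Δz_{t+1}−Δz̄) = -56.4333
Denominator Σ(Δz_t−Δz̄)² = 93.8371
r_1(Δz) = -56.4333 / 93.8371 = -0.601

-0.601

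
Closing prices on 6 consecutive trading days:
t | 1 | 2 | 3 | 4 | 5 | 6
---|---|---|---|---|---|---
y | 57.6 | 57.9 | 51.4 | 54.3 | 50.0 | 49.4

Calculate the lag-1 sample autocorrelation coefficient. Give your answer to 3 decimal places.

0.265

Mean ȳ = (57.6 + 57.9 + 51.4 + 54.3 + 50.0 + 49.4)/6 = 53.4333
Deviations from mean: 4.1667, 4.4667, -2.0333, 0.8667, -3.4333, -4.0333
Σ(y_t−ȳ)(y_{t+1}−ȳ) = (18.6111) + (-9.0822) + (-1.7622) + (-2.9756) + (13.8478) = 18.6389
Denominator Σ(y_t−ȳ)² = 70.2533
r_1 = 18.6389 / 70.2533 = 0.265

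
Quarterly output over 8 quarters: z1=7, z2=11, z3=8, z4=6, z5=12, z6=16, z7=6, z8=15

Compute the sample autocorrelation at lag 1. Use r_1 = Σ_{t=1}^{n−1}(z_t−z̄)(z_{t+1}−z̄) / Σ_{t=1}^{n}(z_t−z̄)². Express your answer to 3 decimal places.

Mean z̄ = (7 + 11 + 8 + 6 + 12 + 16 + 6 + 15)/8 = 10.1250
Deviations from mean: -3.1250, 0.8750, -2.1250, -4.1250, 1.8750, 5.8750, -4.1250, 4.8750
Σ(z_t−z̄)(z_{t+1}−z̄) = (-2.7344) + (-1.8594) + (8.7656) + (-7.7344) + (11.0156) + (-24.2344) + (-20.1094) = -36.8906
Denominator Σ(z_t−z̄)² = 110.8750
r_1 = -36.8906 / 110.8750 = -0.333

-0.333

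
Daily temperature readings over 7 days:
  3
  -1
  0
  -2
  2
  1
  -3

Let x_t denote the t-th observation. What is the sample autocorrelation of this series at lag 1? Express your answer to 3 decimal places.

-0.286

Mean x̄ = (3 − 1 + 0 − 2 + 2 + 1 − 3)/7 = 0.0000
Deviations from mean: 3.0000, -1.0000, 0.0000, -2.0000, 2.0000, 1.0000, -3.0000
Σ(x_t−x̄)(x_{t+1}−x̄) = (-3.0000) + (0.0000) + (0.0000) + (-4.0000) + (2.0000) + (-3.0000) = -8.0000
Denominator Σ(x_t−x̄)² = 28.0000
r_1 = -8.0000 / 28.0000 = -0.286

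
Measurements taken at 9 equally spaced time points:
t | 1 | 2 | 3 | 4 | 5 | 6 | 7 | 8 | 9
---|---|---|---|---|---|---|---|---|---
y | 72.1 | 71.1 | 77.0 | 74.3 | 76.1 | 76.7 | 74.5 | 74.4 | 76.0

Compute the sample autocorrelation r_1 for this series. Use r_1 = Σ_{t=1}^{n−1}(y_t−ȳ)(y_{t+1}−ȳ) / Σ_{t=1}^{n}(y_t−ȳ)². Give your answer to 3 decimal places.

0.051

Mean ȳ = (72.1 + 71.1 + 77.0 + 74.3 + 76.1 + 76.7 + 74.5 + 74.4 + 76.0)/9 = 74.6889
Numerator Σ_{t=1}^{8}(y_t−ȳ)(y_{t+1}−ȳ) = 1.6832
Denominator Σ(y_t−ȳ)² = 32.9489
r_1 = 1.6832 / 32.9489 = 0.051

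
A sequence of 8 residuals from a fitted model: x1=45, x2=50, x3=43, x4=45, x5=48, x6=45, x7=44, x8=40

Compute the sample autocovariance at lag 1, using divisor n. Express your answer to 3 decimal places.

-0.625

Mean x̄ = (45 + 50 + 43 + 45 + 48 + 45 + 44 + 40)/8 = 45.0000
Σ_{t=1}^{7}(x_t−x̄)(x_{t+1}−x̄) = -5.0000
γ_1 = -5.0000 / 8 = -0.625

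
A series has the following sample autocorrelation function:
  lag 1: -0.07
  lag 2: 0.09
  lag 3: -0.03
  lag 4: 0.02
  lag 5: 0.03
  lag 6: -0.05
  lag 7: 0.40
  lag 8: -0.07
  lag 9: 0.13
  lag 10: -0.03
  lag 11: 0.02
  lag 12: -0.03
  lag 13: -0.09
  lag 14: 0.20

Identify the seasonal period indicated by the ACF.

7

The largest autocorrelation is r_7 = 0.40, with a weaker echo at lag 14 (0.20); the remaining lags stay at or below 0.13.
The dominant spike at lag 7 indicates a seasonal period of 7.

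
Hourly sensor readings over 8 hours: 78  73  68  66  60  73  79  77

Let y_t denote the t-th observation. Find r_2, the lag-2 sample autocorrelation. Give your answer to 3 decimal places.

-0.235

Mean ȳ = (78 + 73 + 68 + 66 + 60 + 73 + 79 + 77)/8 = 71.7500
Deviations from mean: 6.2500, 1.2500, -3.7500, -5.7500, -11.7500, 1.2500, 7.2500, 5.2500
Numerator Σ_{t=1}^{6}(y_t−ȳ)(y_{t+2}−ȳ) = -72.3750
Denominator Σ(y_t−ȳ)² = 307.5000
r_2 = -72.3750 / 307.5000 = -0.235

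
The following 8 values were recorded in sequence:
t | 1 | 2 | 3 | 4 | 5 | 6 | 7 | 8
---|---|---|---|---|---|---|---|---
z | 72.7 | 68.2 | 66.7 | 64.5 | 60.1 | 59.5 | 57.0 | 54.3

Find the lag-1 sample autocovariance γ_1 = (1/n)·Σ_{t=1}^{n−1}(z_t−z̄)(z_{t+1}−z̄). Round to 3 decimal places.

Mean z̄ = (72.7 + 68.2 + 66.7 + 64.5 + 60.1 + 59.5 + 57.0 + 54.3)/8 = 62.8750
Deviations: 9.8250, 5.3250, 3.8250, 1.6250, -2.7750, -3.3750, -5.8750, -8.5750
Σ_{t=1}^{7}(z_t−z̄)(z_{t+1}−z̄) = 153.9644
γ_1 = 153.9644 / 8 = 19.246

19.246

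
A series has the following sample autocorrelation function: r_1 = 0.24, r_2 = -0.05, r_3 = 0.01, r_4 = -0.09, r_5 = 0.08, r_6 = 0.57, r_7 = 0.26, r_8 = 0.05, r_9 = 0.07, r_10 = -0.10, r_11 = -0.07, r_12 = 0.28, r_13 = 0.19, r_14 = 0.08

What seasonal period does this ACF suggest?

The largest autocorrelation is r_6 = 0.57, with a weaker echo at lag 12 (0.28); the remaining lags stay at or below 0.26.
The dominant spike at lag 6 indicates a seasonal period of 6.

6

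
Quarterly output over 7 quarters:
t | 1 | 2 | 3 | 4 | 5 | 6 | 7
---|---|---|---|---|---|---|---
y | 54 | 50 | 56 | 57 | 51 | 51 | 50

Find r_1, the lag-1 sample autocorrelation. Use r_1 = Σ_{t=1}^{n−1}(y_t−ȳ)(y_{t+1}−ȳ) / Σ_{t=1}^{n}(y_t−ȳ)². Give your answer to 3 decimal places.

Mean ȳ = (54 + 50 + 56 + 57 + 51 + 51 + 50)/7 = 52.7143
Deviations from mean: 1.2857, -2.7143, 3.2857, 4.2857, -1.7143, -1.7143, -2.7143
Σ(y_t−ȳ)(y_{t+1}−ȳ) = (-3.4898) + (-8.9184) + (14.0816) + (-7.3469) + (2.9388) + (4.6531) = 1.9184
Denominator Σ(y_t−ȳ)² = 51.4286
r_1 = 1.9184 / 51.4286 = 0.037

0.037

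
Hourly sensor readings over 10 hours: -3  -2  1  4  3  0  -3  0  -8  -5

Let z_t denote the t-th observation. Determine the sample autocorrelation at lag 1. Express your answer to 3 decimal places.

0.431

Mean z̄ = (-3 − 2 + 1 + 4 + 3 + 0 − 3 + 0 − 8 − 5)/10 = -1.3000
Numerator Σ_{t=1}^{9}(z_t−z̄)(z_{t+1}−z̄) = 51.8100
Denominator Σ(z_t−z̄)² = 120.1000
r_1 = 51.8100 / 120.1000 = 0.431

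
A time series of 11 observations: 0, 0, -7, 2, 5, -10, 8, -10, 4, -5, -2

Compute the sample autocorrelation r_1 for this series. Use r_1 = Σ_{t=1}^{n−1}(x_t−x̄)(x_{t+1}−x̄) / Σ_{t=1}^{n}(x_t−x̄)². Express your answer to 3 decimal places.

-0.774

Mean x̄ = (0 + 0 − 7 + 2 + 5 − 10 + 8 − 10 + 4 − 5 − 2)/11 = -1.3636
Numerator Σ_{t=1}^{10}(x_t−x̄)(x_{t+1}−x̄) = -283.5868
Denominator Σ(x_t−x̄)² = 366.5455
r_1 = -283.5868 / 366.5455 = -0.774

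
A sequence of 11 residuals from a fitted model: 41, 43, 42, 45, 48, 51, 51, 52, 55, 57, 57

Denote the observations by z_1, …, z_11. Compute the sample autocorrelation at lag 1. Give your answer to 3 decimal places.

Mean z̄ = (41 + 43 + 42 + 45 + 48 + 51 + 51 + 52 + 55 + 57 + 57)/11 = 49.2727
Numerator Σ_{t=1}^{10}(z_t−z̄)(z_{t+1}−z̄) = 259.1074
Denominator Σ(z_t−z̄)² = 346.1818
r_1 = 259.1074 / 346.1818 = 0.748

0.748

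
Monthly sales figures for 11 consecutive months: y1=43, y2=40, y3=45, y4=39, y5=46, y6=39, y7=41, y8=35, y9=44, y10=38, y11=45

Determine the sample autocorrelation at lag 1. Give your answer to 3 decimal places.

Mean ȳ = (43 + 40 + 45 + 39 + 46 + 39 + 41 + 35 + 44 + 38 + 45)/11 = 41.3636
Numerator Σ_{t=1}^{10}(y_t−ȳ)(y_{t+1}−ȳ) = -72.4050
Denominator Σ(y_t−ȳ)² = 122.5455
r_1 = -72.4050 / 122.5455 = -0.591

-0.591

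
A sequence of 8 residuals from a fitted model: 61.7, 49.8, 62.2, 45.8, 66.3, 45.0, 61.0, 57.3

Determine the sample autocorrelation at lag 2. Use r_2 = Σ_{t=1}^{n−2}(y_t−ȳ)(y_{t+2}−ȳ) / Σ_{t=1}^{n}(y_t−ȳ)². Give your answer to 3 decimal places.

Mean ȳ = (61.7 + 49.8 + 62.2 + 45.8 + 66.3 + 45.0 + 61.0 + 57.3)/8 = 56.1375
Deviations from mean: 5.5625, -6.3375, 6.0625, -10.3375, 10.1625, -11.1375, 4.8625, 1.1625
Numerator Σ_{t=1}^{6}(y_t−ȳ)(y_{t+2}−ȳ) = 312.4484
Denominator Σ(y_t−ȳ)² = 467.0388
r_2 = 312.4484 / 467.0388 = 0.669

0.669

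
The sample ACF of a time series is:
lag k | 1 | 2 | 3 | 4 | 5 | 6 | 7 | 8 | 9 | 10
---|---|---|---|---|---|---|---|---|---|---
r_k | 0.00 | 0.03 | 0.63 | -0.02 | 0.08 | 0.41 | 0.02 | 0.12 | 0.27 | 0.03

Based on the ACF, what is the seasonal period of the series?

3

The largest autocorrelation is r_3 = 0.63, with weaker echoes at lags 6 (0.41) and 9 (0.27); the remaining lags stay at or below 0.12.
The dominant spike at lag 3 indicates a seasonal period of 3.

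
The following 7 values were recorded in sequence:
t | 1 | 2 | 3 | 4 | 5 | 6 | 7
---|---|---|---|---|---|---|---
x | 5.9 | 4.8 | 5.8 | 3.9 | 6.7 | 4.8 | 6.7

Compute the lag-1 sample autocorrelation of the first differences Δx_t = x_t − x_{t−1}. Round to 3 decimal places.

First differences Δx: -1.1, 1.0, -1.9, 2.8, -1.9, 1.9
Mean of differences = 0.1333
Numerator Σ(Δx_t−Δx̄)(Δx_{t+1}−Δx̄) = -17.2678
Denominator Σ(Δx_t−Δx̄)² = 20.7733
r_1(Δx) = -17.2678 / 20.7733 = -0.831

-0.831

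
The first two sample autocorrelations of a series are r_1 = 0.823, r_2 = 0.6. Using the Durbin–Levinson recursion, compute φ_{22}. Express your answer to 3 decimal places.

-0.240

φ_{22} = (r_2 − r_1²) / (1 − r_1²)
r_1² = (0.823)² = 0.677329
Numerator = 0.6 − 0.6773 = -0.0773; denominator = 1 − 0.6773 = 0.3227
φ_{22} = -0.0773 / 0.3227 = -0.240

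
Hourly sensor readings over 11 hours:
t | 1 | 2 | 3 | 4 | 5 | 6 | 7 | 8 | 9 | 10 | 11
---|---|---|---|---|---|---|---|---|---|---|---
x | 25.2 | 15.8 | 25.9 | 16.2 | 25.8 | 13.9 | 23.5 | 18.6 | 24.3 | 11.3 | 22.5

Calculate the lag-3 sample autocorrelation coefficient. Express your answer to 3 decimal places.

Mean x̄ = (25.2 + 15.8 + 25.9 + 16.2 + 25.8 + 13.9 + 23.5 + 18.6 + 24.3 + 11.3 + 22.5)/11 = 20.2727
Numerator Σ_{t=1}^{8}(x_t−x̄)(x_{t+3}−x̄) = -161.3877
Denominator Σ(x_t−x̄)² = 278.6018
r_3 = -161.3877 / 278.6018 = -0.579

-0.579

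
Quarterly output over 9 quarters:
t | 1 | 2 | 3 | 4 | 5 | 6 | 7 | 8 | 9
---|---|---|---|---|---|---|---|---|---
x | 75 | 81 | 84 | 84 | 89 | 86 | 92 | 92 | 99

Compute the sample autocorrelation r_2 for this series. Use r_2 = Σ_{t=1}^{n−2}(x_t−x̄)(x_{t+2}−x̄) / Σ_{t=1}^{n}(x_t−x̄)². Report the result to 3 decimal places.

0.292

Mean x̄ = (75 + 81 + 84 + 84 + 89 + 86 + 92 + 92 + 99)/9 = 86.8889
Numerator Σ_{t=1}^{7}(x_t−x̄)(x_{t+2}−x̄) = 115.9753
Denominator Σ(x_t−x̄)² = 396.8889
r_2 = 115.9753 / 396.8889 = 0.292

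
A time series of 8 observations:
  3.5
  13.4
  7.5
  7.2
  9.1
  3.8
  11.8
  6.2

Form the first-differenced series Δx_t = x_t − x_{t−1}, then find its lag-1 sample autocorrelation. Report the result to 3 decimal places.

First differences Δx: 9.9, -5.9, -0.3, 1.9, -5.3, 8.0, -5.6
Mean of differences = 0.3857
Numerator Σ(Δx_t−Δx̄)(Δx_{t+1}−Δx̄) = -154.0116
Denominator Σ(Δx_t−Δx̄)² = 258.9286
r_1(Δx) = -154.0116 / 258.9286 = -0.595

-0.595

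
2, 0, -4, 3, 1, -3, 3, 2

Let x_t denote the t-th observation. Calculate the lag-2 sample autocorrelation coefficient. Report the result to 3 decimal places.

-0.460

Mean x̄ = (2 + 0 − 4 + 3 + 1 − 3 + 3 + 2)/8 = 0.5000
Deviations from mean: 1.5000, -0.5000, -4.5000, 2.5000, 0.5000, -3.5000, 2.5000, 1.5000
Σ(x_t−x̄)(x_{t+2}−x̄) = (-6.7500) + (-1.2500) + (-2.2500) + (-8.7500) + (1.2500) + (-5.2500) = -23.0000
Denominator Σ(x_t−x̄)² = 50.0000
r_2 = -23.0000 / 50.0000 = -0.460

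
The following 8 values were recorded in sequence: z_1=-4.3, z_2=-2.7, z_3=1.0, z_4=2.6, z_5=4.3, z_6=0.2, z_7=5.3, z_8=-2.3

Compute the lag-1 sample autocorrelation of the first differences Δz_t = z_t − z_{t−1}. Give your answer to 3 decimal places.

First differences Δz: 1.6, 3.7, 1.6, 1.7, -4.1, 5.1, -7.6
Mean of differences = 0.2857
Numerator Σ(Δz_t−Δz̄)(Δz_{t+1}−Δz̄) = -54.4473
Denominator Σ(Δz_t−Δz̄)² = 121.7086
r_1(Δz) = -54.4473 / 121.7086 = -0.447

-0.447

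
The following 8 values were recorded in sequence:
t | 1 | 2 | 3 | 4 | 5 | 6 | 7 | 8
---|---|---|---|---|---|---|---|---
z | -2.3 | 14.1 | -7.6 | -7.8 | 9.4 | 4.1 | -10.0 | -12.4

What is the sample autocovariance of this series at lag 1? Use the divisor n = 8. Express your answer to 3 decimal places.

Mean z̄ = (-2.3 + 14.1 − 7.6 − 7.8 + 9.4 + 4.1 − 10.0 − 12.4)/8 = -1.5625
Deviations: -0.7375, 15.6625, -6.0375, -6.2375, 10.9625, 5.6625, -8.4375, -10.8375
Σ_{t=1}^{7}(z_t−z̄)(z_{t+1}−z̄) = -31.0939
γ_1 = -31.0939 / 8 = -3.887

-3.887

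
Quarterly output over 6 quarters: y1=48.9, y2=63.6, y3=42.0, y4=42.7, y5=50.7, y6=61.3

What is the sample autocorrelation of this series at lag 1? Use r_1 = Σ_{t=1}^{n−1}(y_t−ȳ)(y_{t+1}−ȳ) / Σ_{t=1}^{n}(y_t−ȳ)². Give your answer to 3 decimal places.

Mean ȳ = (48.9 + 63.6 + 42.0 + 42.7 + 50.7 + 61.3)/6 = 51.5333
Σ(y_t−ȳ)(y_{t+1}−ȳ) = (-31.7756) + (-115.0356) + (84.2111) + (7.3611) + (-8.1389) = -63.3778
Denominator Σ(y_t−ȳ)² = 417.5333
r_1 = -63.3778 / 417.5333 = -0.152

-0.152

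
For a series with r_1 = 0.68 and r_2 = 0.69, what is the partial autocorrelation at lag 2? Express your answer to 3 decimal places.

φ_{22} = (r_2 − r_1²) / (1 − r_1²)
r_1² = (0.68)² = 0.4624
Numerator = 0.69 − 0.4624 = 0.2276; denominator = 1 − 0.4624 = 0.5376
φ_{22} = 0.2276 / 0.5376 = 0.423

0.423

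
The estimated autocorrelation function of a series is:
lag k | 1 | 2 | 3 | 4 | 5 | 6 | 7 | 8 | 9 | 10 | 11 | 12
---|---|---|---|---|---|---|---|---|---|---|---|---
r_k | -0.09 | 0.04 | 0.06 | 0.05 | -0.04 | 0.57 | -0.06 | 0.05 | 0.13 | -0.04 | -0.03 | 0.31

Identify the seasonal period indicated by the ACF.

6

The largest autocorrelation is r_6 = 0.57, with a weaker echo at lag 12 (0.31); the remaining lags stay at or below 0.13.
The dominant spike at lag 6 indicates a seasonal period of 6.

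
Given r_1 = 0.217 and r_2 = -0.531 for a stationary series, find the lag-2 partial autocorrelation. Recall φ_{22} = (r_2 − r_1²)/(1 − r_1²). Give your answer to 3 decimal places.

-0.607

φ_{22} = (r_2 − r_1²) / (1 − r_1²)
r_1² = (0.217)² = 0.047089
Numerator = -0.531 − 0.0471 = -0.5781; denominator = 1 − 0.0471 = 0.9529
φ_{22} = -0.5781 / 0.9529 = -0.607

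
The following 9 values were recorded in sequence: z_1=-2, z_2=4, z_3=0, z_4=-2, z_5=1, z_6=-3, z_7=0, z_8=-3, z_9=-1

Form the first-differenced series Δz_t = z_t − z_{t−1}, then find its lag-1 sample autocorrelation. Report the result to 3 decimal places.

-0.585

First differences Δz: 6, -4, -2, 3, -4, 3, -3, 2
Mean of differences = 0.1250
Numerator Σ(Δz_t−Δz̄)(Δz_{t+1}−Δz̄) = -60.1406
Denominator Σ(Δz_t−Δz̄)² = 102.8750
r_1(Δz) = -60.1406 / 102.8750 = -0.585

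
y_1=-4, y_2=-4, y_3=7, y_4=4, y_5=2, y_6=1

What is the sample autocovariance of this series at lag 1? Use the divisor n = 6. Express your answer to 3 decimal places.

2.667

Mean ȳ = (-4 − 4 + 7 + 4 + 2 + 1)/6 = 1.0000
Deviations: -5.0000, -5.0000, 6.0000, 3.0000, 1.0000, 0.0000
Σ_{t=1}^{5}(y_t−ȳ)(y_{t+1}−ȳ) = 16.0000
γ_1 = 16.0000 / 6 = 2.667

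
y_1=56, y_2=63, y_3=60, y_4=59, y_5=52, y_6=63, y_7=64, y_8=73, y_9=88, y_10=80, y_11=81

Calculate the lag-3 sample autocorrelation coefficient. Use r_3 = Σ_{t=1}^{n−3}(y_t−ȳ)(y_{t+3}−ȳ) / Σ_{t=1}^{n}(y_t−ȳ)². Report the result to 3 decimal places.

Mean ȳ = (56 + 63 + 60 + 59 + 52 + 63 + 64 + 73 + 88 + 80 + 81)/11 = 67.1818
Numerator Σ_{t=1}^{8}(y_t−ȳ)(y_{t+3}−ȳ) = 75.2645
Denominator Σ(y_t−ȳ)² = 1341.6364
r_3 = 75.2645 / 1341.6364 = 0.056

0.056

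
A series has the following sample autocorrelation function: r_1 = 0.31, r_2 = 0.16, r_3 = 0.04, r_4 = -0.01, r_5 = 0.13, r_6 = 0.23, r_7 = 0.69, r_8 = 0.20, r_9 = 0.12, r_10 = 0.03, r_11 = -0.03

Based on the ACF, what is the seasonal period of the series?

The largest autocorrelation is r_7 = 0.69; the remaining lags stay at or below 0.31. The elevated value at lag 1 (0.31), dropping to 0.16 at lag 2, reflects decaying short-term dependence rather than seasonality.
The dominant spike at lag 7 indicates a seasonal period of 7.

7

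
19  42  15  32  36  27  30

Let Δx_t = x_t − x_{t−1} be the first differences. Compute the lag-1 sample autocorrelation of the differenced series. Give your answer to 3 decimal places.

First differences Δx: 23, -27, 17, 4, -9, 3
Mean of differences = 1.8333
Numerator Σ(Δx_t−Δx̄)(Δx_{t+1}−Δx̄) = -1050.8611
Denominator Σ(Δx_t−Δx̄)² = 1632.8333
r_1(Δx) = -1050.8611 / 1632.8333 = -0.644

-0.644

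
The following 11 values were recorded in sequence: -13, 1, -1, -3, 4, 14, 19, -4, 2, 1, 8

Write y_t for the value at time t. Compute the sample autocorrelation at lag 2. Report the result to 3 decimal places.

Mean ȳ = (-13 + 1 − 1 − 3 + 4 + 14 + 19 − 4 + 2 + 1 + 8)/11 = 2.5455
Numerator Σ_{t=1}^{9}(y_t−ȳ)(y_{t+2}−ȳ) = -57.8678
Denominator Σ(y_t−ȳ)² = 766.7273
r_2 = -57.8678 / 766.7273 = -0.075

-0.075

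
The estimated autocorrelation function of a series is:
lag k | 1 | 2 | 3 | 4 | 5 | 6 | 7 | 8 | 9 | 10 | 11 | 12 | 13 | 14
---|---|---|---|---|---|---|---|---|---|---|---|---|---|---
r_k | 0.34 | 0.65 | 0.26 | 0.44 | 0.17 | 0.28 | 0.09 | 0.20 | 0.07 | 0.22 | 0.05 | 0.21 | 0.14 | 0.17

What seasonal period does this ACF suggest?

2

The largest autocorrelation is r_2 = 0.65, with a weaker echo at lag 4 (0.44); the remaining lags stay at or below 0.34.
The dominant spike at lag 2 indicates a seasonal period of 2.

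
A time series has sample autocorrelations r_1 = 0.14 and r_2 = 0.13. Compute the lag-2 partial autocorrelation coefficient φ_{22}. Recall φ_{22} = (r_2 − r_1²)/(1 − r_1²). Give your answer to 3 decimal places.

0.113

φ_{22} = (r_2 − r_1²) / (1 − r_1²)
r_1² = (0.14)² = 0.0196
Numerator = 0.13 − 0.0196 = 0.1104; denominator = 1 − 0.0196 = 0.9804
φ_{22} = 0.1104 / 0.9804 = 0.113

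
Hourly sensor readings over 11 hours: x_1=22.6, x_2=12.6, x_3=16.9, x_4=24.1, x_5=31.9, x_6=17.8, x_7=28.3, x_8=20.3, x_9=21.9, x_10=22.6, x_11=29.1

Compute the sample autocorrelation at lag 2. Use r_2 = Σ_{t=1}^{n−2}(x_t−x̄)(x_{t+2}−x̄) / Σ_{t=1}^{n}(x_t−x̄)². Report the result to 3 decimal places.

-0.060

Mean x̄ = (22.6 + 12.6 + 16.9 + 24.1 + 31.9 + 17.8 + 28.3 + 20.3 + 21.9 + 22.6 + 29.1)/11 = 22.5545
Numerator Σ_{t=1}^{9}(x_t−x̄)(x_{t+2}−x̄) = -19.5678
Denominator Σ(x_t−x̄)² = 324.7673
r_2 = -19.5678 / 324.7673 = -0.060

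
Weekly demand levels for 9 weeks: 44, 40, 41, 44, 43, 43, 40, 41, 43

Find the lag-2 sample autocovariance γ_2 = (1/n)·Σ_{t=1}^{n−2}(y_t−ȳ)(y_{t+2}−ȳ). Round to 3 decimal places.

-1.126

Mean ȳ = (44 + 40 + 41 + 44 + 43 + 43 + 40 + 41 + 43)/9 = 42.1111
Σ_{t=1}^{7}(y_t−ȳ)(y_{t+2}−ȳ) = -10.1358
γ_2 = -10.1358 / 9 = -1.126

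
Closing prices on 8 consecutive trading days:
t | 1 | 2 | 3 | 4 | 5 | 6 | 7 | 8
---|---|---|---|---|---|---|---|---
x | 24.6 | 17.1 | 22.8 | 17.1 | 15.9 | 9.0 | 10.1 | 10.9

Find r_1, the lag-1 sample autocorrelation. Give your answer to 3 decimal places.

0.414

Mean x̄ = (24.6 + 17.1 + 22.8 + 17.1 + 15.9 + 9.0 + 10.1 + 10.9)/8 = 15.9375
Σ(x_t−x̄)(x_{t+1}−x̄) = (10.0702) + (7.9777) + (7.9777) + (-0.0436) + (0.2602) + (40.4977) + (29.4064) = 96.1461
Denominator Σ(x_t−x̄)² = 232.4188
r_1 = 96.1461 / 232.4188 = 0.414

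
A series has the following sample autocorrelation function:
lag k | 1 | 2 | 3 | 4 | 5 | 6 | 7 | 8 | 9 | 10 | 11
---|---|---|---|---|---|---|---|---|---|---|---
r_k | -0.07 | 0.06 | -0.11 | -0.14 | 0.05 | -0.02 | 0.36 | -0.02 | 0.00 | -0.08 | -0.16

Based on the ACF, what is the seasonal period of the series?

7

The largest autocorrelation is r_7 = 0.36; the remaining lags stay at or below 0.06.
The dominant spike at lag 7 indicates a seasonal period of 7.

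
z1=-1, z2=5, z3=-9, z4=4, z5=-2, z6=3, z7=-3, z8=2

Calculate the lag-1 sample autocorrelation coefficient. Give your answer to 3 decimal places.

Mean z̄ = (-1 + 5 − 9 + 4 − 2 + 3 − 3 + 2)/8 = -0.1250
Deviations from mean: -0.8750, 5.1250, -8.8750, 4.1250, -1.8750, 3.1250, -2.8750, 2.1250
Numerator Σ_{t=1}^{7}(z_t−z̄)(z_{t+1}−z̄) = -115.2656
Denominator Σ(z_t−z̄)² = 148.8750
r_1 = -115.2656 / 148.8750 = -0.774

-0.774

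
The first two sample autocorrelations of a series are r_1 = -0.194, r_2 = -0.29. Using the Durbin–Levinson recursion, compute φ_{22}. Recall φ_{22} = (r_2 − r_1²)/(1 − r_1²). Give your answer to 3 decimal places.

-0.340

φ_{22} = (r_2 − r_1²) / (1 − r_1²)
r_1² = (-0.194)² = 0.037636
Numerator = -0.29 − 0.0376 = -0.3276; denominator = 1 − 0.0376 = 0.9624
φ_{22} = -0.3276 / 0.9624 = -0.340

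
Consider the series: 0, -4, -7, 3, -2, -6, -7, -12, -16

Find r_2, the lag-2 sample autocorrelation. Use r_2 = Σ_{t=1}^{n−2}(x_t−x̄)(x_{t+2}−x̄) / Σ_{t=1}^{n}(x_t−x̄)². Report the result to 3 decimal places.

Mean x̄ = (0 − 4 − 7 + 3 − 2 − 6 − 7 − 12 − 16)/9 = -5.6667
Σ(x_t−x̄)(x_{t+2}−x̄) = (-7.5556) + (14.4444) + (-4.8889) + (-2.8889) + (-4.8889) + (2.1111) + (13.7778) = 10.1111
Denominator Σ(x_t−x̄)² = 274.0000
r_2 = 10.1111 / 274.0000 = 0.037

0.037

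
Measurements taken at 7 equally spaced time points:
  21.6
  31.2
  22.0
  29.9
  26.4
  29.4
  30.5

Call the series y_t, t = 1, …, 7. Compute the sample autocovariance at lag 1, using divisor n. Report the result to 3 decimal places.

-7.737

Mean ȳ = (21.6 + 31.2 + 22.0 + 29.9 + 26.4 + 29.4 + 30.5)/7 = 27.2857
Deviations: -5.6857, 3.9143, -5.2857, 2.6143, -0.8857, 2.1143, 3.2143
Σ_{t=1}^{6}(y_t−ȳ)(y_{t+1}−ȳ) = -54.1559
γ_1 = -54.1559 / 7 = -7.737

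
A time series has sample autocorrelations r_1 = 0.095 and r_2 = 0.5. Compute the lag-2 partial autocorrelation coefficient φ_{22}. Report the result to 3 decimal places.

0.495

φ_{22} = (r_2 − r_1²) / (1 − r_1²)
r_1² = (0.095)² = 0.009025
Numerator = 0.5 − 0.0090 = 0.4910; denominator = 1 − 0.0090 = 0.9910
φ_{22} = 0.4910 / 0.9910 = 0.495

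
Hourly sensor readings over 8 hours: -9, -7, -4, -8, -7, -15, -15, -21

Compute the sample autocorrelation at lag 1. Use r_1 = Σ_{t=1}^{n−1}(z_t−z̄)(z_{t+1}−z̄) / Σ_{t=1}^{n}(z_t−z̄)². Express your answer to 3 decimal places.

Mean z̄ = (-9 − 7 − 4 − 8 − 7 − 15 − 15 − 21)/8 = -10.7500
Deviations from mean: 1.7500, 3.7500, 6.7500, 2.7500, 3.7500, -4.2500, -4.2500, -10.2500
Σ(z_t−z̄)(z_{t+1}−z̄) = (6.5625) + (25.3125) + (18.5625) + (10.3125) + (-15.9375) + (18.0625) + (43.5625) = 106.4375
Denominator Σ(z_t−z̄)² = 225.5000
r_1 = 106.4375 / 225.5000 = 0.472

0.472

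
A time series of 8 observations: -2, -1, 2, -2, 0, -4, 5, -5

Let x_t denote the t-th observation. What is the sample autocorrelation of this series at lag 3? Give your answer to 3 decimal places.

-0.248

Mean x̄ = (-2 − 1 + 2 − 2 + 0 − 4 + 5 − 5)/8 = -0.8750
Deviations from mean: -1.1250, -0.1250, 2.8750, -1.1250, 0.8750, -3.1250, 5.8750, -4.1250
Numerator Σ_{t=1}^{5}(x_t−x̄)(x_{t+3}−x̄) = -18.0469
Denominator Σ(x_t−x̄)² = 72.8750
r_3 = -18.0469 / 72.8750 = -0.248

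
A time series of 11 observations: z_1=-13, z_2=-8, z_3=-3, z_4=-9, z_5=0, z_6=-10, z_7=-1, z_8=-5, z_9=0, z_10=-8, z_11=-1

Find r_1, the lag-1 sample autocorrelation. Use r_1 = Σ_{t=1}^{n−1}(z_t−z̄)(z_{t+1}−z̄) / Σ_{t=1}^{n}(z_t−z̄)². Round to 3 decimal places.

-0.393

Mean z̄ = (-13 − 8 − 3 − 9 + 0 − 10 − 1 − 5 + 0 − 8 − 1)/11 = -5.2727
Numerator Σ_{t=1}^{10}(z_t−z̄)(z_{t+1}−z̄) = -81.8017
Denominator Σ(z_t−z̄)² = 208.1818
r_1 = -81.8017 / 208.1818 = -0.393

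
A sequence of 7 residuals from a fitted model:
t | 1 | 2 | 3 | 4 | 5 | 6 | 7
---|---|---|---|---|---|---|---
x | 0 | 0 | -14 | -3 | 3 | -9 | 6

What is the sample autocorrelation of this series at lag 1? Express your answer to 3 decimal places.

Mean x̄ = (0 + 0 − 14 − 3 + 3 − 9 + 6)/7 = -2.4286
Deviations from mean: 2.4286, 2.4286, -11.5714, -0.5714, 5.4286, -6.5714, 8.4286
Numerator Σ_{t=1}^{6}(x_t−x̄)(x_{t+1}−x̄) = -109.7551
Denominator Σ(x_t−x̄)² = 289.7143
r_1 = -109.7551 / 289.7143 = -0.379

-0.379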